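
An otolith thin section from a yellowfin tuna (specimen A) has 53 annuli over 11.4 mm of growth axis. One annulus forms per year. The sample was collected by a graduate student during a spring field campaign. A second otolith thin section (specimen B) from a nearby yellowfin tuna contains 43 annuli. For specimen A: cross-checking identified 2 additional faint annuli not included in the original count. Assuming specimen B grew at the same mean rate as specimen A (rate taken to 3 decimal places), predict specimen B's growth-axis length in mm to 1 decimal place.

Specimen A: true annulus count = 53 + 2 = 55.
A: 11.4 mm over 55 years gives 11.4 / 55 ≈ 0.207 mm/year.
Length of B = 0.207 × 43 = 8.9 mm.

8.9 mm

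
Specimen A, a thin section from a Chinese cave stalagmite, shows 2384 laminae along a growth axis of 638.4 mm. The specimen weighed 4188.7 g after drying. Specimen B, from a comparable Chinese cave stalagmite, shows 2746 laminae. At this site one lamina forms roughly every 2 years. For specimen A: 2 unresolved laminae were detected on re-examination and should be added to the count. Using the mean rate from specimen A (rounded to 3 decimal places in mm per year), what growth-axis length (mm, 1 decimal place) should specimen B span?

Specimen A: after corrections the count is 2384 + 2 = 2386 laminae.
Specimen A: multiplying by 2 years per lamina: 2386 × 2 = 4772 years.
A: Extension rate ≈ 638.4 / 4772 = 0.134 mm per year.
Specimen B: multiplying by 2 years per lamina: 2746 × 2 = 5492 years. For B, 0.134 mm/year × 5492 years = 735.9 mm.

735.9 mm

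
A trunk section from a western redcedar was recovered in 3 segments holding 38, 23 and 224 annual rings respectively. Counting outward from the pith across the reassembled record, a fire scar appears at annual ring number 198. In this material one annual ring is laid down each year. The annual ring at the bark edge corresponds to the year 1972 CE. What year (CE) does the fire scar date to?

Total annual rings = 38 + 23 + 224 = 285.
285 − 198 = 87 annual rings lie beyond the fire scar toward the bark edge.
The annual ring at the bark edge is 1972 CE, so the fire scar dates to 1972 − 87 = 1885 CE.

1885 CE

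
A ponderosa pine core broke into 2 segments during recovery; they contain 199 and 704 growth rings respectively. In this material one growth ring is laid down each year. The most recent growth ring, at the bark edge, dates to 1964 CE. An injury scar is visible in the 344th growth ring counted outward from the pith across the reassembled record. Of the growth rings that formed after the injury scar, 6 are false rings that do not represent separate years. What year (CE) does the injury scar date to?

Total growth rings = 199 + 704 = 903.
903 − 344 = 559 growth rings lie beyond the injury scar toward the bark edge.
Removing the 6 false growth rings leaves 559 − 6 = 553 true growth rings beyond the injury scar.
Counting back 553 years from 1964 CE places the injury scar in 1964 − 553 = 1411 CE.

1411 CE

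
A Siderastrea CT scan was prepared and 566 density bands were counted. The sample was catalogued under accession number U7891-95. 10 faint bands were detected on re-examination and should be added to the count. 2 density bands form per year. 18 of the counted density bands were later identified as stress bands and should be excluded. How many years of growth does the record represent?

279 years

After corrections the count is 566 − 18 + 10 = 558 density bands.
With 2 density bands per year, 558 / 2 = 279 years.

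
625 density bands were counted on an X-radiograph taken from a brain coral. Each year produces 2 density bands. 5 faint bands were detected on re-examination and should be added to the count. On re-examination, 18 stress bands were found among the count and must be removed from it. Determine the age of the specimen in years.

Correcting the raw count gives 625 − 18 + 5 = 612 true density bands.
Dividing by 2 density bands per year: 612 / 2 = 306 years.

306 years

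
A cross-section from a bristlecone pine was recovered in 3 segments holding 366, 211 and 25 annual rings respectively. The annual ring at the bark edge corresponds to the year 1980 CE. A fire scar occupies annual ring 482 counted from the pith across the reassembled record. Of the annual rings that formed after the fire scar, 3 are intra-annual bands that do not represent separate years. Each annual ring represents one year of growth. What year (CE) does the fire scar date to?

Total annual rings = 366 + 211 + 25 = 602.
602 − 482 = 120 annual rings lie beyond the fire scar toward the bark edge.
Excluding 3 false annual rings: 120 − 3 = 117.
The annual ring at the bark edge is 1980 CE, so the fire scar dates to 1980 − 117 = 1863 CE.

1863 CE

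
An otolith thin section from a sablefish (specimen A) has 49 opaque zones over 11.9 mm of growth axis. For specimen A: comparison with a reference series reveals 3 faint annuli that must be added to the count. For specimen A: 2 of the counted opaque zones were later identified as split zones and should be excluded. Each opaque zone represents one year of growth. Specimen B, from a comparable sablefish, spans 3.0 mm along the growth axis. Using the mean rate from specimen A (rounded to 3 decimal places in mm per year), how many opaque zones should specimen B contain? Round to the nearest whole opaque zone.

Specimen A: correcting the raw count gives 49 − 2 + 3 = 50 true opaque zones.
A: Extension rate ≈ 11.9 / 50 = 0.238 mm/yr.
For B, 3.0 / 0.238 = 12.61 years ≈ 13 opaque zones.

13 opaque zones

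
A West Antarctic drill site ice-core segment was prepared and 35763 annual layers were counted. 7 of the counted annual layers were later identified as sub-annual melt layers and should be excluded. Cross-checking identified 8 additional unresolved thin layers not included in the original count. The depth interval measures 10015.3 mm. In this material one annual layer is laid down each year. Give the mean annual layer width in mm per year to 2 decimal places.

Adjusted count: 35763 − 7 + 8 = 35764 annual layers.
10015.3 mm over 35764 years gives 10015.3 / 35764 ≈ 0.28 mm per year.

0.28 mm per year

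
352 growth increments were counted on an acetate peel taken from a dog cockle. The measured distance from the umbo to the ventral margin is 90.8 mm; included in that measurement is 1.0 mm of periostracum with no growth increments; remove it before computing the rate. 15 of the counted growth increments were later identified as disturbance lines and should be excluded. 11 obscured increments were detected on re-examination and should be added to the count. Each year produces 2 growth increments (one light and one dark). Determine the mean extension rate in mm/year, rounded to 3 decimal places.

Adjusted count: 352 − 15 + 11 = 348 growth increments.
348 growth increments at 2 per year is 348 / 2 = 174 years.
Removing the 1.0 mm offcut leaves 90.8 − 1.0 = 89.8 mm.
Extension rate ≈ 89.8 / 174 = 0.516 mm/year.

0.516 mm/year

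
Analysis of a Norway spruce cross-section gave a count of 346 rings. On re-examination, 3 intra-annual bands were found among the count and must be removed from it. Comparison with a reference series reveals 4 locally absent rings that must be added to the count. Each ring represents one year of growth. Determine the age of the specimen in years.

True ring count = 346 − 3 + 4 = 347.
One ring per year makes the duration 347 years.

347 yr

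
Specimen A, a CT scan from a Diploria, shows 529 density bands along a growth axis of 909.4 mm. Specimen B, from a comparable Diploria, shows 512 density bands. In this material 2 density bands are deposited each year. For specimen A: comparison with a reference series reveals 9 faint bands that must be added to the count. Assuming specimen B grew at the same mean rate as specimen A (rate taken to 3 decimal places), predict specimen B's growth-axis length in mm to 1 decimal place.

Specimen A: after corrections the count is 529 + 9 = 538 density bands.
Specimen A: 538 density bands at 2 per year is 538 / 2 = 269 years.
A: Mean rate = 909.4 mm / 269 years ≈ 3.381 mm per year.
Specimen B: dividing by 2 density bands per year: 512 / 2 = 256 years. B's length ≈ 3.381 × 256 = 865.5 mm.

865.5 mm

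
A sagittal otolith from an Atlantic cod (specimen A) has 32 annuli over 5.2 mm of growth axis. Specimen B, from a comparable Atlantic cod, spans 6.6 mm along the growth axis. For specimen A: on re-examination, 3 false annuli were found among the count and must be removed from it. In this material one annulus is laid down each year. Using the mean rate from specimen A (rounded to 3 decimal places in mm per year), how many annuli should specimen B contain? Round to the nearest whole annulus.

37 annuli

Specimen A: after corrections the count is 32 − 3 = 29 annuli.
A: Mean rate = 5.2 mm / 29 years ≈ 0.179 mm/yr.
B spans 6.6 / 0.179 = 36.87 years ≈ 37 annuli.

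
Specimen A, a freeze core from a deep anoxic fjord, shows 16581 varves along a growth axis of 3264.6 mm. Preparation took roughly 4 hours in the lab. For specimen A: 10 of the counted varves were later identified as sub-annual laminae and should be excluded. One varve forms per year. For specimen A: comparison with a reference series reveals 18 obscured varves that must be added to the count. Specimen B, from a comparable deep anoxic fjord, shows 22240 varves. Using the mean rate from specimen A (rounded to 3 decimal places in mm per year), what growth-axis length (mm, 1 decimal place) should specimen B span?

Specimen A: correcting the raw count gives 16581 − 10 + 18 = 16589 true varves.
A: 3264.6 mm over 16589 years gives 3264.6 / 16589 ≈ 0.197 mm/yr.
For B, 0.197 mm/year × 22240 years = 4381.3 mm.

4381.3 mm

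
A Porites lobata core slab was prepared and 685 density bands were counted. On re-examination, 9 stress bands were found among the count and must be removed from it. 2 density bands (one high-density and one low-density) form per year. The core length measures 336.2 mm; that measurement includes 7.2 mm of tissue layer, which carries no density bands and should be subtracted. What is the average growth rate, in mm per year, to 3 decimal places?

0.973 mm per year

Correcting the raw count gives 685 − 9 = 676 true density bands.
With 2 density bands per year, 676 / 2 = 338 years.
The growth record spans 336.2 − 7.2 = 329.0 mm.
Mean rate = 329.0 mm / 338 years ≈ 0.973 mm per year.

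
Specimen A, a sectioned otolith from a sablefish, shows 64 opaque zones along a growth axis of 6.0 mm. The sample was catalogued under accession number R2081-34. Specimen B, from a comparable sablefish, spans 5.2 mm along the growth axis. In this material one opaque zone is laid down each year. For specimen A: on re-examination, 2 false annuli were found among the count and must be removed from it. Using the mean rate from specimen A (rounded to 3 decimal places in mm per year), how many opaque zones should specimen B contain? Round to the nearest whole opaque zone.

54 opaque zones

Specimen A: after corrections the count is 64 − 2 = 62 opaque zones.
A: Extension rate ≈ 6.0 / 62 = 0.097 mm per year.
Specimen B: 5.2 mm / 0.097 mm per year = 53.61 years ≈ 54 opaque zones.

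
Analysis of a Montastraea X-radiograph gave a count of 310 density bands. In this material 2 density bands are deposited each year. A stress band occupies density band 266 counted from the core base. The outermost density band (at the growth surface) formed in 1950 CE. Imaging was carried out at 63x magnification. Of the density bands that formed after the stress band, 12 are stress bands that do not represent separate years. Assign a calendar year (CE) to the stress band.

Between density band 266 and the growth surface there are 310 − 266 = 44 density bands.
Excluding 12 false density bands: 44 − 12 = 32.
32 density bands at 2 per year is 32 / 2 = 16 years.
Counting back 16 years from 1950 CE places the stress band in 1950 − 16 = 1934 CE.

1934 CE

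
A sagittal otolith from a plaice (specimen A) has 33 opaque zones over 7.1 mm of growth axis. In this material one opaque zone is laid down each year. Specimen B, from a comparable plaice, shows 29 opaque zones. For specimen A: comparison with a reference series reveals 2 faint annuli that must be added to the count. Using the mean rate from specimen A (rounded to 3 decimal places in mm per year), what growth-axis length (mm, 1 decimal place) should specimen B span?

Specimen A: after corrections the count is 33 + 2 = 35 opaque zones.
A: Extension rate ≈ 7.1 / 35 = 0.203 mm/yr.
For B, 0.203 mm/year × 29 years = 5.9 mm.

5.9 mm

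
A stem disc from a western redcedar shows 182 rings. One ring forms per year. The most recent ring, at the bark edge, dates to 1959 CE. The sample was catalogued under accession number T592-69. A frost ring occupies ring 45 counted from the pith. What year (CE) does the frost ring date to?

1822 CE

The frost ring sits at ring 45 from the pith, so 182 − 45 = 137 rings formed after it.
1959 − 137 = 1822 CE.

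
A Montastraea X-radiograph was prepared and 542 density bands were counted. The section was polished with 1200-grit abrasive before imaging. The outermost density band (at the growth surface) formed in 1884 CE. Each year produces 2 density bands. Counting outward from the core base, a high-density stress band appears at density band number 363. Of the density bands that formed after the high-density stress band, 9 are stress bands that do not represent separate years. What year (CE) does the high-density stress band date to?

1799 CE

542 − 363 = 179 density bands lie beyond the high-density stress band toward the growth surface.
179 − 9 false = 170 true density bands after the high-density stress band.
170 density bands at 2 per year is 170 / 2 = 85 years.
Counting back 85 years from 1884 CE places the high-density stress band in 1884 − 85 = 1799 CE.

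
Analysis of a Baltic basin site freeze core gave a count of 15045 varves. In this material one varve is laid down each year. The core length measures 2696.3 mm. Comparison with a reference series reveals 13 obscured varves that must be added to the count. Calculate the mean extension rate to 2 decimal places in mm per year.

After corrections the count is 15045 + 13 = 15058 varves.
Mean rate = 2696.3 mm / 15058 years ≈ 0.18 mm per year.

0.18 mm per year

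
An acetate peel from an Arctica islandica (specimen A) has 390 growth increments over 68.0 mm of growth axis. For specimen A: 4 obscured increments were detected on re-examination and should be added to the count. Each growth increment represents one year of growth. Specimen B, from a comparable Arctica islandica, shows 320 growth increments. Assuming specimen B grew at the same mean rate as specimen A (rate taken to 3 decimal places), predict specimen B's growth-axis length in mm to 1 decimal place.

55.4 mm

Specimen A: after corrections the count is 390 + 4 = 394 growth increments.
A: 68.0 mm over 394 years gives 68.0 / 394 ≈ 0.173 mm per year.
For B, 0.173 mm/year × 320 years = 55.4 mm.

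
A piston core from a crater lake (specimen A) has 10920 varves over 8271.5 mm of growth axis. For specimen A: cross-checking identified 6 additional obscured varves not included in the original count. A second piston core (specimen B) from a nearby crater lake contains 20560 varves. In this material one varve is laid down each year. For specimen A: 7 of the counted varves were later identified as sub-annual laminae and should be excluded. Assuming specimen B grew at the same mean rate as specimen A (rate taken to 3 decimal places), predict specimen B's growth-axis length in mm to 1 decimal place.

Specimen A: correcting the raw count gives 10920 − 7 + 6 = 10919 true varves.
A: 8271.5 mm over 10919 years gives 8271.5 / 10919 ≈ 0.758 mm/yr.
B's length ≈ 0.758 × 20560 = 15584.5 mm.

15584.5 mm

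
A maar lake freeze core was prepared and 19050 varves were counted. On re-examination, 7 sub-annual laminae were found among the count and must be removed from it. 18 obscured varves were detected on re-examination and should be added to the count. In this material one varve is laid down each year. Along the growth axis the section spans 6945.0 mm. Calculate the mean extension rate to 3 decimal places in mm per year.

0.364 mm per year

After corrections the count is 19050 − 7 + 18 = 19061 varves.
6945.0 mm over 19061 years gives 6945.0 / 19061 ≈ 0.364 mm per year.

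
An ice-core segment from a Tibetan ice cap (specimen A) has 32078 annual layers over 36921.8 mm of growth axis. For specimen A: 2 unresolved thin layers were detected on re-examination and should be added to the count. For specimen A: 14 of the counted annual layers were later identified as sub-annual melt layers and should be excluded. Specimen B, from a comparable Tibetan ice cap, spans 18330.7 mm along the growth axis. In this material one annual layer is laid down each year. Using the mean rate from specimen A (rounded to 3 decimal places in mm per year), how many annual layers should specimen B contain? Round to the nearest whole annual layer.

Specimen A: adjusted count: 32078 − 14 + 2 = 32066 annual layers.
A: Extension rate ≈ 36921.8 / 32066 = 1.151 mm/yr.
B spans 18330.7 / 1.151 = 15925.89 years ≈ 15926 annual layers.

15926 annual layers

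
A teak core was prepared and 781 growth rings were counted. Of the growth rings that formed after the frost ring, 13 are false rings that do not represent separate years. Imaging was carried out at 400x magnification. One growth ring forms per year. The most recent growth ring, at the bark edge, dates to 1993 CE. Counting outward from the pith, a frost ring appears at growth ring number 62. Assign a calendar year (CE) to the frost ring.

1287 CE

The frost ring sits at growth ring 62 from the pith, so 781 − 62 = 719 growth rings formed after it.
Removing the 13 false growth rings leaves 719 − 13 = 706 true growth rings beyond the frost ring.
Counting back 706 years from 1993 CE places the frost ring in 1993 − 706 = 1287 CE.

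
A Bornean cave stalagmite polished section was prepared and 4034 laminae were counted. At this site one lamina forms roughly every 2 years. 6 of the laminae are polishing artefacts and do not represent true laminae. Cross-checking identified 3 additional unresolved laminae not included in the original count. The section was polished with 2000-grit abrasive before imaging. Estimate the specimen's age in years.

Adjusted count: 4034 − 6 + 3 = 4031 laminae.
Multiplying by 2 years per lamina: 4031 × 2 = 8062 years.

8062 years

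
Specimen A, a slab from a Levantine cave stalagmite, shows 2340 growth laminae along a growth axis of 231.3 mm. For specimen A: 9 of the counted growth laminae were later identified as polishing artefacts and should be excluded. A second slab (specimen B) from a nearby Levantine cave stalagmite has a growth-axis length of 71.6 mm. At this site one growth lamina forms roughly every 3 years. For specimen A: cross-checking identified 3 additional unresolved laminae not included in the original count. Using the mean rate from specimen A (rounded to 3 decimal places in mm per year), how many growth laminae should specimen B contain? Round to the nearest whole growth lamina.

723 growth laminae

Specimen A: after corrections the count is 2340 − 9 + 3 = 2334 growth laminae.
Specimen A: multiplying by 3 years per growth lamina: 2334 × 3 = 7002 years.
A: Extension rate ≈ 231.3 / 7002 = 0.033 mm/year.
B spans 71.6 / 0.033 = 2169.70 years; at 3 years per growth lamina that is 2169.70 / 3 ≈ 723 growth laminae.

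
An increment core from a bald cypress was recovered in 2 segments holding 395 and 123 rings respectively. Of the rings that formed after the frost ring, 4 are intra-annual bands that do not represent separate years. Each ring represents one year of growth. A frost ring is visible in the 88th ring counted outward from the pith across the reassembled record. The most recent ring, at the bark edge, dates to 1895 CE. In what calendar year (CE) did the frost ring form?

Total rings = 395 + 123 = 518.
Between ring 88 and the bark edge there are 518 − 88 = 430 rings.
Excluding 4 false rings: 430 − 4 = 426.
Counting back 426 years from 1895 CE places the frost ring in 1895 − 426 = 1469 CE.

1469 CE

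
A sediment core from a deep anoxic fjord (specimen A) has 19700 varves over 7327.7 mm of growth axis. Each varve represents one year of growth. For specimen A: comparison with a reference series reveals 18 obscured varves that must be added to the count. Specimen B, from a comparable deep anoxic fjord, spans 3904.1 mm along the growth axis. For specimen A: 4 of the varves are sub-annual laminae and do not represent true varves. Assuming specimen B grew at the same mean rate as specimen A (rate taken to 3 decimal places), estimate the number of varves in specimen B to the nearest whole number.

10495 varves

Specimen A: after corrections the count is 19700 − 4 + 18 = 19714 varves.
A: 7327.7 mm over 19714 years gives 7327.7 / 19714 ≈ 0.372 mm per year.
For B, 3904.1 / 0.372 = 10494.89 years ≈ 10495 varves.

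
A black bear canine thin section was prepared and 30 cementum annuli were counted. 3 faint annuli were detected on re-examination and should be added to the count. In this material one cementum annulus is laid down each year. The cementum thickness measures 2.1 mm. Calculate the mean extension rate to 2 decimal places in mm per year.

After corrections the count is 30 + 3 = 33 cementum annuli.
Extension rate ≈ 2.1 / 33 = 0.06 mm per year.

0.06 mm per year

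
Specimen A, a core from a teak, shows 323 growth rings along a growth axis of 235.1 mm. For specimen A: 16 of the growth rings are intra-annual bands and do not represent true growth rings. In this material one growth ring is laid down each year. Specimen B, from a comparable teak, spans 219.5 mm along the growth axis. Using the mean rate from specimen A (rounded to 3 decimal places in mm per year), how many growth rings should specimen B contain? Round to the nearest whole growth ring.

Specimen A: after corrections the count is 323 − 16 = 307 growth rings.
A: 235.1 mm over 307 years gives 235.1 / 307 ≈ 0.766 mm/year.
Specimen B: 219.5 mm / 0.766 mm per year = 286.55 years ≈ 287 growth rings.

287 growth rings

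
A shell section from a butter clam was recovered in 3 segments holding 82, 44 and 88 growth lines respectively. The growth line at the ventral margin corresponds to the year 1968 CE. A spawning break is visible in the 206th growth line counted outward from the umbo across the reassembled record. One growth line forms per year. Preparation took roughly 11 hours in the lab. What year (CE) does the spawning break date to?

1960 CE

Total growth lines = 82 + 44 + 88 = 214.
The spawning break sits at growth line 206 from the umbo, so 214 − 206 = 8 growth lines formed after it.
1968 − 8 = 1960 CE.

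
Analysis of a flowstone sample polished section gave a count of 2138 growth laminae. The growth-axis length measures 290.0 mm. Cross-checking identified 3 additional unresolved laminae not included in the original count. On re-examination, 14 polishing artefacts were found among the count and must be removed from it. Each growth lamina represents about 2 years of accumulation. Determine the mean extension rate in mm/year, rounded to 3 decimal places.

0.068 mm/year

True growth lamina count = 2138 − 14 + 3 = 2127.
Multiplying by 2 years per growth lamina: 2127 × 2 = 4254 years.
290.0 mm over 4254 years gives 290.0 / 4254 ≈ 0.068 mm/year.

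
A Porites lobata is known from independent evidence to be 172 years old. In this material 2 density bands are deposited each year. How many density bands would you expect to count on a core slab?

172 years at 2 density bands per year gives 172 × 2 = 344 density bands.
So 344 density bands should be present.

344 density bands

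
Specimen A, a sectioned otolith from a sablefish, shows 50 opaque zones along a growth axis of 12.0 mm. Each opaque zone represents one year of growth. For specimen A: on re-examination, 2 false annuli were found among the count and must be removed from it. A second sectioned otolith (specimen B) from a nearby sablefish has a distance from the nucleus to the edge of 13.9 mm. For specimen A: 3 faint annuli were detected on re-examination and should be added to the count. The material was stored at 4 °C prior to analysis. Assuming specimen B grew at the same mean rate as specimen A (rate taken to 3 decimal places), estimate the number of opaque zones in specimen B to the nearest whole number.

Specimen A: after corrections the count is 50 − 2 + 3 = 51 opaque zones.
A: Mean rate = 12.0 mm / 51 years ≈ 0.235 mm per year.
For B, 13.9 / 0.235 = 59.15 years ≈ 59 opaque zones.

59 opaque zones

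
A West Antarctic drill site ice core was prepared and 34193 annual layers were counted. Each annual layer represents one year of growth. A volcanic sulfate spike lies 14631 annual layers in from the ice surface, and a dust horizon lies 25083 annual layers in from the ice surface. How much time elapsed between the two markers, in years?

25083 − 14631 = 10452 annual layers lie between the two events.
One annual layer per year makes the interval 10452 years.

10452 years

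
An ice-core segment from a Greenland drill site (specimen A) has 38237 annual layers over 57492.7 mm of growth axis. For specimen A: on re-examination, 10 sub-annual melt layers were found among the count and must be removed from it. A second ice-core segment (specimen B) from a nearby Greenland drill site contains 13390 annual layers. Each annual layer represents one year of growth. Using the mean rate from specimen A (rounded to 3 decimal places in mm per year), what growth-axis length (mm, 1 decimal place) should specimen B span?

Specimen A: true annual layer count = 38237 − 10 = 38227.
A: 57492.7 mm over 38227 years gives 57492.7 / 38227 ≈ 1.504 mm/yr.
B's length ≈ 1.504 × 13390 = 20138.6 mm.

20138.6 mm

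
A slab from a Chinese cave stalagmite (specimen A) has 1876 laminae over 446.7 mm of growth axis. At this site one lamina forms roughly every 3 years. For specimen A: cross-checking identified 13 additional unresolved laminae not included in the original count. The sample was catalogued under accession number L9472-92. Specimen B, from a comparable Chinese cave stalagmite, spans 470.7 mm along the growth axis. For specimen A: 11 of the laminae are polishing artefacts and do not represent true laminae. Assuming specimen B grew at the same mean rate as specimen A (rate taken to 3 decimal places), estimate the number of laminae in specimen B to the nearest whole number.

1986 laminae

Specimen A: after corrections the count is 1876 − 11 + 13 = 1878 laminae.
Specimen A: 1878 laminae at 3 years each span 1878 × 3 = 5634 years.
A: Mean rate = 446.7 mm / 5634 years ≈ 0.079 mm/year.
B spans 470.7 / 0.079 = 5958.23 years; at 3 years per lamina that is 5958.23 / 3 ≈ 1986 laminae.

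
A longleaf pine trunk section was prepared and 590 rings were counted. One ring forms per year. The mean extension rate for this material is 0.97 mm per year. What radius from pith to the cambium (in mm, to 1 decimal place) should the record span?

572.3 mm

The record spans 590 years at 0.97 mm per year.
Length ≈ 0.97 × 590 = 572.3 mm.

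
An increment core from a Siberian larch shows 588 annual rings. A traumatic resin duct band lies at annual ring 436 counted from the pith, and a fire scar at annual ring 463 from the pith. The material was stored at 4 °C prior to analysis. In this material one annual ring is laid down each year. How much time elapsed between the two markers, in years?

27 years

The two markers are separated by 463 − 436 = 27 annual rings.
At one annual ring per year, 27 years elapsed between them.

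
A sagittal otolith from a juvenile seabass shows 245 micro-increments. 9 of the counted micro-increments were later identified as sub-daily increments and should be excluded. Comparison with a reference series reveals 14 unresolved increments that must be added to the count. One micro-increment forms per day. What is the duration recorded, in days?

250 days

Adjusted count: 245 − 9 + 14 = 250 micro-increments.
At one micro-increment per day, that is 250 days.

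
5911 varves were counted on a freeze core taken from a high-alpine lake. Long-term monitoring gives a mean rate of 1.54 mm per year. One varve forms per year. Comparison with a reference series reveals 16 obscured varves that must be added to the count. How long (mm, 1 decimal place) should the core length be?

Adjusted count: 5911 + 16 = 5927 varves.
5927 years at 1.54 mm/year gives 1.54 × 5927 = 9127.6 mm.

9127.6 mm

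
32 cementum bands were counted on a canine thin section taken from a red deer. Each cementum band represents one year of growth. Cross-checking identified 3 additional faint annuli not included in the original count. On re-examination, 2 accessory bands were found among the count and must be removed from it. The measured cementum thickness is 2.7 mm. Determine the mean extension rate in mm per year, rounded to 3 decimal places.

Adjusted count: 32 − 2 + 3 = 33 cementum bands.
Mean rate = 2.7 mm / 33 years ≈ 0.082 mm per year.

0.082 mm per year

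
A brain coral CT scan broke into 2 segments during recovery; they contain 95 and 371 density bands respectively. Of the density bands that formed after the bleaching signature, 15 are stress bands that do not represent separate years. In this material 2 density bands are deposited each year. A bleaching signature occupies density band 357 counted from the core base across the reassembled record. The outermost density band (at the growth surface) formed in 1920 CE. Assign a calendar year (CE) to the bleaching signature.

1873 CE

Total density bands = 95 + 371 = 466.
466 − 357 = 109 density bands lie beyond the bleaching signature toward the growth surface.
Removing the 15 false density bands leaves 109 − 15 = 94 true density bands beyond the bleaching signature.
94 density bands at 2 per year is 94 / 2 = 47 years.
The density band at the growth surface is 1920 CE, so the bleaching signature dates to 1920 − 47 = 1873 CE.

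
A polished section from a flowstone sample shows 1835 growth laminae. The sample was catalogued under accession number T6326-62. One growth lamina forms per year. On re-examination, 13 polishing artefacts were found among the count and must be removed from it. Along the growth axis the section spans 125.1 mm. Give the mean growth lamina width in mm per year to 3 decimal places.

0.069 mm per year

After corrections the count is 1835 − 13 = 1822 growth laminae.
Extension rate ≈ 125.1 / 1822 = 0.069 mm per year.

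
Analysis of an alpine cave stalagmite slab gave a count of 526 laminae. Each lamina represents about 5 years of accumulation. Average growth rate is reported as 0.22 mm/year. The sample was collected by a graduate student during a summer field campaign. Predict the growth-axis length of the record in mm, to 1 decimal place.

At 5 years per lamina, 526 × 5 = 2630 years.
2630 years at 0.22 mm/year gives 0.22 × 2630 = 578.6 mm.

578.6 mm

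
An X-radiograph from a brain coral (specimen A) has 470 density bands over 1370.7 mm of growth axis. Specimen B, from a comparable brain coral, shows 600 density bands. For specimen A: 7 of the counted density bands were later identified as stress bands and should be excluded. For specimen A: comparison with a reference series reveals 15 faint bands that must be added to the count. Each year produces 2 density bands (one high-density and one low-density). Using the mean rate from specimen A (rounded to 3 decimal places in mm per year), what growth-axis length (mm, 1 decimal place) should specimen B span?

Specimen A: adjusted count: 470 − 7 + 15 = 478 density bands.
Specimen A: with 2 density bands per year, 478 / 2 = 239 years.
A: Mean rate = 1370.7 mm / 239 years ≈ 5.735 mm/year.
Specimen B: 600 density bands at 2 per year is 600 / 2 = 300 years. Length of B = 5.735 × 300 = 1720.5 mm.

1720.5 mm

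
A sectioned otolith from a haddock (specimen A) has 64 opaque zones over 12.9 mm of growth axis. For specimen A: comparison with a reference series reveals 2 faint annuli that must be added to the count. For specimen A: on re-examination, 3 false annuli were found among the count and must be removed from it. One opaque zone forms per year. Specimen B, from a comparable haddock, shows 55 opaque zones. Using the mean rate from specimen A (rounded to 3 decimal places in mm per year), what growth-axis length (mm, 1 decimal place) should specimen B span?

Specimen A: correcting the raw count gives 64 − 3 + 2 = 63 true opaque zones.
A: Mean rate = 12.9 mm / 63 years ≈ 0.205 mm/yr.
For B, 0.205 mm/year × 55 years = 11.3 mm.

11.3 mm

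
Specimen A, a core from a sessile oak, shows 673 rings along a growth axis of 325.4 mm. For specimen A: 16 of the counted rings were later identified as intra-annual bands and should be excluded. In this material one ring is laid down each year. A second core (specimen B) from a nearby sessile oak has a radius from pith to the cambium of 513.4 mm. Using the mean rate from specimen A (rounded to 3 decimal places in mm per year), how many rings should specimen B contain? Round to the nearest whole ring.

1037 rings

Specimen A: correcting the raw count gives 673 − 16 = 657 true rings.
A: 325.4 mm over 657 years gives 325.4 / 657 ≈ 0.495 mm per year.
Specimen B: 513.4 mm / 0.495 mm per year = 1037.17 years ≈ 1037 rings.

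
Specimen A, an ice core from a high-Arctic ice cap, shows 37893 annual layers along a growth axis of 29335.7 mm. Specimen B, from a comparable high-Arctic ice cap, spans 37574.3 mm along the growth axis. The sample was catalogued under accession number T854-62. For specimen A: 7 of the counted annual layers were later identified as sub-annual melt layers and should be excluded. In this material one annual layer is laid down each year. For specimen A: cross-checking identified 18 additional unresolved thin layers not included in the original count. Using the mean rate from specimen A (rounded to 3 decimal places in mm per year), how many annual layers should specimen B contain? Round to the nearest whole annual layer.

Specimen A: true annual layer count = 37893 − 7 + 18 = 37904.
A: 29335.7 mm over 37904 years gives 29335.7 / 37904 ≈ 0.774 mm/year.
For B, 37574.3 / 0.774 = 48545.61 years ≈ 48546 annual layers.

48546 annual layers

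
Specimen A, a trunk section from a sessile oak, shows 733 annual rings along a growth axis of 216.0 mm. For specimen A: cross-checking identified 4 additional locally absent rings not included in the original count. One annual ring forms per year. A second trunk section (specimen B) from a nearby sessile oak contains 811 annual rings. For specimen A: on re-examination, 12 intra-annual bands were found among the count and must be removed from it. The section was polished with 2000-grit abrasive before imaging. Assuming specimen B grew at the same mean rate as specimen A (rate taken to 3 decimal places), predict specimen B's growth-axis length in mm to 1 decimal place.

241.7 mm

Specimen A: after corrections the count is 733 − 12 + 4 = 725 annual rings.
A: Mean rate = 216.0 mm / 725 years ≈ 0.298 mm/year.
B's length ≈ 0.298 × 811 = 241.7 mm.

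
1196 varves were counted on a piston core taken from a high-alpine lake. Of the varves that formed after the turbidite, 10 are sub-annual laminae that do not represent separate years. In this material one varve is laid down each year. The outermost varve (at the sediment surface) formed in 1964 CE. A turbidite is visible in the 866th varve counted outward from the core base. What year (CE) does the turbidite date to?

1644 CE

1196 − 866 = 330 varves lie beyond the turbidite toward the sediment surface.
Removing the 10 false varves leaves 330 − 10 = 320 true varves beyond the turbidite.
Counting back 320 years from 1964 CE places the turbidite in 1964 − 320 = 1644 CE.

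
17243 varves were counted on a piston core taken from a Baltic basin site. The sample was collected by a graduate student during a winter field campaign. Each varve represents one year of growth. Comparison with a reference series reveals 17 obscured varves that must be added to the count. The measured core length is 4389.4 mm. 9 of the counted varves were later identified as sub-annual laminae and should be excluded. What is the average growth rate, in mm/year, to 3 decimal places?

0.254 mm/year

True varve count = 17243 − 9 + 17 = 17251.
Extension rate ≈ 4389.4 / 17251 = 0.254 mm/year.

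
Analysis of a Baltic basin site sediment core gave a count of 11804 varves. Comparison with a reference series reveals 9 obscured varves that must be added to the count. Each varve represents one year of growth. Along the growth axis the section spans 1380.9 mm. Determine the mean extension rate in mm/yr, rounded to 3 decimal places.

0.117 mm/yr

Adjusted count: 11804 + 9 = 11813 varves.
Mean rate = 1380.9 mm / 11813 years ≈ 0.117 mm/yr.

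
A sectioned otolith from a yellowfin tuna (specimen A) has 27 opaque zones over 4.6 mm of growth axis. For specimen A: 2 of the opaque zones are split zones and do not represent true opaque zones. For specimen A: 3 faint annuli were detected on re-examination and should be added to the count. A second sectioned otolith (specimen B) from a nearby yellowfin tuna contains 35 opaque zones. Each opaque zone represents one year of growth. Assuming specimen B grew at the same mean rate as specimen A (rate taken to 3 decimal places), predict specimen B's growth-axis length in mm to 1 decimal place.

5.7 mm

Specimen A: after corrections the count is 27 − 2 + 3 = 28 opaque zones.
A: 4.6 mm over 28 years gives 4.6 / 28 ≈ 0.164 mm per year.
Length of B = 0.164 × 35 = 5.7 mm.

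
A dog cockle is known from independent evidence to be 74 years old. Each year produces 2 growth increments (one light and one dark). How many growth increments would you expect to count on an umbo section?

74 years at 2 growth increments per year gives 74 × 2 = 148 growth increments.
So 148 growth increments should be present.

148 growth increments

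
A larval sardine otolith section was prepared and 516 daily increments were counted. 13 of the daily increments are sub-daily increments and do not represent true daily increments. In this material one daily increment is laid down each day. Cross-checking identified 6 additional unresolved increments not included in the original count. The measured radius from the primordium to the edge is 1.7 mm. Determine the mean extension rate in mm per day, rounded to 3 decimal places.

Adjusted count: 516 − 13 + 6 = 509 daily increments.
1.7 mm over 509 days gives 1.7 / 509 ≈ 0.003 mm per day.

0.003 mm per day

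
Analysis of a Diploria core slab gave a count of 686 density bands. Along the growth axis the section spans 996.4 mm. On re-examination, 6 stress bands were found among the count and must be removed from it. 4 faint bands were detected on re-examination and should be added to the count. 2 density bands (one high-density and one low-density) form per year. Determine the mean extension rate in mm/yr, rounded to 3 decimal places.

2.913 mm/yr

Correcting the raw count gives 686 − 6 + 4 = 684 true density bands.
684 density bands at 2 per year is 684 / 2 = 342 years.
996.4 mm over 342 years gives 996.4 / 342 ≈ 2.913 mm/yr.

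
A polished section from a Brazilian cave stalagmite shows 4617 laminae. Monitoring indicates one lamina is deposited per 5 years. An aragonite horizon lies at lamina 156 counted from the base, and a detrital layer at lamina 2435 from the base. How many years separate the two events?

Separation: 2435 − 156 = 2279 laminae.
2279 laminae at 5 years each span 2279 × 5 = 11395 years.

11395 years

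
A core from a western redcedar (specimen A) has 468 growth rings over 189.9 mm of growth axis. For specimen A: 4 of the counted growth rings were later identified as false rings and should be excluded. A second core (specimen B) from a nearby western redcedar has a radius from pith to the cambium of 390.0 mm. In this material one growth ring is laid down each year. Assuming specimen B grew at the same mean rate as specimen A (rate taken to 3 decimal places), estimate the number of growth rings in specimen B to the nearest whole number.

954 growth rings

Specimen A: correcting the raw count gives 468 − 4 = 464 true growth rings.
A: Mean rate = 189.9 mm / 464 years ≈ 0.409 mm/year.
Specimen B: 390.0 mm / 0.409 mm per year = 953.55 years ≈ 954 growth rings.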